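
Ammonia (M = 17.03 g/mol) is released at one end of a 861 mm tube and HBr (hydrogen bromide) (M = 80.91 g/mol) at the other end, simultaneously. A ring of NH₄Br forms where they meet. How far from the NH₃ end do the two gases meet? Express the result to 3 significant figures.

The fronts meet when d_NH₃ + d_HBr = L with d_NH₃/d_HBr = √(M_HBr/M_NH₃) (Graham's law). Here √(M_HBr/M_NH₃) = √(80.91/17.03) = 2.180.
With d_NH₃ + d_HBr = 861 mm, d_HBr = 861/(1 + 2.180) = 270.8 mm.
d_NH₃ = 861 − 270.8 = 590 mm.

590 mm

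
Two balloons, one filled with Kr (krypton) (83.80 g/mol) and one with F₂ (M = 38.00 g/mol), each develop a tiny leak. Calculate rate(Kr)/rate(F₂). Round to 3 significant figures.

0.673

Using Graham's law: rate_Kr/rate_F₂ = √(M_F₂/M_Kr) = √(38.00/83.80) = √0.4535 = 0.673.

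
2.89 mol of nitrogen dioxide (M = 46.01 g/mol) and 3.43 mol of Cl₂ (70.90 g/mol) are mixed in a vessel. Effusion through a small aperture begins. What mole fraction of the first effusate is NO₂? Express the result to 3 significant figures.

Rate_i ∝ x_i/√M_i (Graham's law weighted by mole fraction), so the effusate composition follows n_i/√M_i.
Mole fraction of NO₂ in the effusate = (n_NO₂/√M_NO₂) / (n_NO₂/√M_NO₂ + n_Cl₂/√M_Cl₂)
= (2.89/√46.01) / (2.89/√46.01 + 3.43/√70.90) = 0.4261/(0.4261 + 0.4074) = 0.511.

0.511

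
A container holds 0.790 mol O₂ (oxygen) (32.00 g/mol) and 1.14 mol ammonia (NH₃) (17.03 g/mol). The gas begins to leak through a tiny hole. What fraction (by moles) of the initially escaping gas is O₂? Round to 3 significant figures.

0.336

Each component's effusion rate ∝ (its partial pressure)·(1/√M) ∝ n_i/√M_i.
So x_O₂ in the escaping gas = (n_O₂/√M_O₂) / Σ(n_i/√M_i)
= (0.790/√32.00) / (0.790/√32.00 + 1.14/√17.03) = 0.1397/(0.1397 + 0.2762) = 0.336.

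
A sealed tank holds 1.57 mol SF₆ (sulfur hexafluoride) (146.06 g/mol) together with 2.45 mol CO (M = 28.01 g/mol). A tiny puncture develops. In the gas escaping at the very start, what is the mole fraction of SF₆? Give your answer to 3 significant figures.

Effusion rate of each component ∝ n_i/√M_i (partial pressure × 1/√M).
x_SF₆(eff) = (n_SF₆/√M_SF₆) / (n_SF₆/√M_SF₆ + n_CO/√M_CO)
= (1.57/√146.06) / (1.57/√146.06 + 2.45/√28.01) = 0.1299/(0.1299 + 0.4629) = 0.219.

0.219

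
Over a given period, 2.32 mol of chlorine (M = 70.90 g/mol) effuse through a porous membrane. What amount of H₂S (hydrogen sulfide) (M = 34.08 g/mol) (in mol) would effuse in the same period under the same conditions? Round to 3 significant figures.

Since effusion rate ∝ 1/√M, rate_H₂S/rate_Cl₂ = √(M_Cl₂/M_H₂S) = √(70.90/34.08) = √2.080 = 1.442.
So the amount for H₂S is 2.32 × 1.442 = 3.35 mol.

3.35 mol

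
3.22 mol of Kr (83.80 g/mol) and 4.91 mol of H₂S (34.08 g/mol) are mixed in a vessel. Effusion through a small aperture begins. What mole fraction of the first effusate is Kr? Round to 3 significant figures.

Rate_i ∝ x_i/√M_i (Graham's law weighted by mole fraction), so the effusate composition follows n_i/√M_i.
So x_Kr in the escaping gas = (n_Kr/√M_Kr) / Σ(n_i/√M_i)
= (3.22/√83.80) / (3.22/√83.80 + 4.91/√34.08) = 0.3517/(0.3517 + 0.8411) = 0.295.

0.295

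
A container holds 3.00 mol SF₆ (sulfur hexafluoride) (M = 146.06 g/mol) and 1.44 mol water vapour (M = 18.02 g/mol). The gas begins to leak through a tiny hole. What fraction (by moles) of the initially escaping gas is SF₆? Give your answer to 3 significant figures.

0.423

Effusion rate of each component ∝ n_i/√M_i (partial pressure × 1/√M).
Mole fraction of SF₆ in the effusate = (n_SF₆/√M_SF₆) / (n_SF₆/√M_SF₆ + n_H₂O/√M_H₂O)
= (3.00/√146.06) / (3.00/√146.06 + 1.44/√18.02) = 0.2482/(0.2482 + 0.3392) = 0.423.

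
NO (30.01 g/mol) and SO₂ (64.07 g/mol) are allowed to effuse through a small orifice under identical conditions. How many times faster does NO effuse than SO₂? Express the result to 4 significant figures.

Since effusion rate ∝ 1/√M, rate_NO/rate_SO₂ = √(M_SO₂/M_NO) = √(64.07/30.01) = √2.135 = 1.461.

1.461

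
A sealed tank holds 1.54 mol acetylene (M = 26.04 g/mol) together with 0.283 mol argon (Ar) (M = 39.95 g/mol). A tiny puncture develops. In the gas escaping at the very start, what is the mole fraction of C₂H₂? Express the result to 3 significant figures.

0.871

The effusion rate of species i is ∝ p_i/√M_i ∝ n_i/√M_i.
So x_C₂H₂ in the escaping gas = (n_C₂H₂/√M_C₂H₂) / Σ(n_i/√M_i)
= (1.54/√26.04) / (1.54/√26.04 + 0.283/√39.95) = 0.3018/(0.3018 + 0.04477) = 0.871.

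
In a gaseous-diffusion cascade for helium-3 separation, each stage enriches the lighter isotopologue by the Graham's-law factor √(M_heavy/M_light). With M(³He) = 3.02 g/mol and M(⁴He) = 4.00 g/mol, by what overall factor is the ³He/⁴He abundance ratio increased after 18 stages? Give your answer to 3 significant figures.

12.5

Each stage multiplies the ratio by α = √(4.00/3.02), so after 18 stages the overall factor is α^18 = (4.00/3.02)^(18/2).
= 1.32450^9 = 12.5.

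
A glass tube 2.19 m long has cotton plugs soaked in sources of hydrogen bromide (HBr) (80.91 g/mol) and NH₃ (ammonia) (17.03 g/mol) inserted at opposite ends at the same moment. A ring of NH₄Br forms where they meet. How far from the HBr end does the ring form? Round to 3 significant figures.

0.689 m

The fronts meet when d_HBr + d_NH₃ = L with d_HBr/d_NH₃ = √(M_NH₃/M_HBr) (Graham's law). Here √(M_NH₃/M_HBr) = √(17.03/80.91) = 0.4588.
With d_HBr + d_NH₃ = 2.19 m, d_NH₃ = 2.19/(1 + 0.4588) = 1.501 m.
d_HBr = 2.19 − 1.501 = 0.689 m.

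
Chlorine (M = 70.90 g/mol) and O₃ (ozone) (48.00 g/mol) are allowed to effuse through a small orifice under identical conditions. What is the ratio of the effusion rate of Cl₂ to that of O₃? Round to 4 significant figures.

0.8228

Graham's law gives rate_Cl₂/rate_O₃ = √(M_O₃/M_Cl₂) = √(48.00/70.90) = √0.6770 = 0.8228.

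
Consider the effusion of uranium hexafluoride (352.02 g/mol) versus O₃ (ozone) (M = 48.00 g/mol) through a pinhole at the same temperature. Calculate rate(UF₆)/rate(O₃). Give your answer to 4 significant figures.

0.3693

Using Graham's law: rate_UF₆/rate_O₃ = √(M_O₃/M_UF₆) = √(48.00/352.02) = √0.1364 = 0.3693.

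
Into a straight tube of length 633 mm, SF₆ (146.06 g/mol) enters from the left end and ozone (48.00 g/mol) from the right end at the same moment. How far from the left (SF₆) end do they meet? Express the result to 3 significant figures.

Graham's law gives d_SF₆/d_O₃ = rate_SF₆/rate_O₃ = √(M_O₃/M_SF₆) = √(48.00/146.06) = 0.5733.
With d_SF₆ + d_O₃ = 633 mm, d_O₃ = 633/(1 + 0.5733) = 402.3 mm.
d_SF₆ = 633 − 402.3 = 231 mm.

231 mm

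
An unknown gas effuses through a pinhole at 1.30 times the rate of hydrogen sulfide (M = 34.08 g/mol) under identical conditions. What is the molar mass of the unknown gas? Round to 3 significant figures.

From Graham's law, rate_X/rate_H₂S = √(M_H₂S/M_X).
1.30 = √(34.08/M_X)
M_X = 34.08 / 1.30² = 34.08 / 1.690 = 20.2 g/mol

20.2 g/mol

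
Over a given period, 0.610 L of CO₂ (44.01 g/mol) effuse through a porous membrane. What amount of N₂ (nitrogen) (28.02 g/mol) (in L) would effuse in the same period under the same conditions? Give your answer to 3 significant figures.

By Graham's law, rate_N₂/rate_CO₂ = √(M_CO₂/M_N₂) = √(44.01/28.02) = √1.571 = 1.253.
So the volume for N₂ is 0.610 × 1.253 = 0.764 L.

0.764 L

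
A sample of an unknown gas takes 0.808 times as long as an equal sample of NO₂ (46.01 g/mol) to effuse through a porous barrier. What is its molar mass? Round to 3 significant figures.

30.0 g/mol

By Graham's law, t_X/t_NO₂ = √(M_X/M_NO₂).
0.808 = √(M_X/46.01)
M_X = 46.01 × 0.808² = 46.01 × 0.6529 = 30.0 g/mol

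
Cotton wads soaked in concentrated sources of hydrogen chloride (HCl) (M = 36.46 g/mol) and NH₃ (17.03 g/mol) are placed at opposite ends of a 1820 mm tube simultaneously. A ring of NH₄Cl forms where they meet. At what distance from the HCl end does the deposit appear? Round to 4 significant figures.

Distances travelled in equal time are proportional to diffusion rates, so d_HCl/d_NH₃ = √(M_NH₃/M_HCl) = √(17.03/36.46) = 0.6834.
With d_HCl + d_NH₃ = 1820 mm, d_NH₃ = 1820/(1 + 0.6834) = 1081 mm.
d_HCl = 1820 − 1081 = 738.9 mm.

738.9 mm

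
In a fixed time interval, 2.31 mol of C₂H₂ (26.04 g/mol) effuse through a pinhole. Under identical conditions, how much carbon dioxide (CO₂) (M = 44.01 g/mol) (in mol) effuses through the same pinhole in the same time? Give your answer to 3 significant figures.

1.78 mol

Using Graham's law: rate_CO₂/rate_C₂H₂ = √(M_C₂H₂/M_CO₂) = √(26.04/44.01) = √0.5917 = 0.7692.
So the amount for CO₂ is 2.31 × 0.7692 = 1.78 mol.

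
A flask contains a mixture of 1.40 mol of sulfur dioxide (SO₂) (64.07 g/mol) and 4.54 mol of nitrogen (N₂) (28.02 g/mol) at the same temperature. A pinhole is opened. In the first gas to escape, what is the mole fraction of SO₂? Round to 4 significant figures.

The effusion rate of species i is ∝ p_i/√M_i ∝ n_i/√M_i.
Mole fraction of SO₂ in the effusate = (n_SO₂/√M_SO₂) / (n_SO₂/√M_SO₂ + n_N₂/√M_N₂)
= (1.40/√64.07) / (1.40/√64.07 + 4.54/√28.02) = 0.1749/(0.1749 + 0.8577) = 0.1694.

0.1694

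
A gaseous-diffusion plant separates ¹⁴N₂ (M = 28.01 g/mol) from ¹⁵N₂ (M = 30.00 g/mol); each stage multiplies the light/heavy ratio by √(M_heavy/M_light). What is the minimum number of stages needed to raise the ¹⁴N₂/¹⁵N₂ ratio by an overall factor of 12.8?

75

Single-stage factor α = √(30.00/28.01), so ln α = ½ ln(1.07105) = 0.03432.
Need α^N ≥ 12.8 ⇒ N ≥ ln(12.8) / ln α = 2.549 / 0.03432 = 74.29.
So at least 75 stages are needed.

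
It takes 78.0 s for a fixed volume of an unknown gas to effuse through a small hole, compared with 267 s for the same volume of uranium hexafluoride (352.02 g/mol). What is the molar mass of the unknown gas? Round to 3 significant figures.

From Graham's law, t_X/t_UF₆ = √(M_X/M_UF₆).
78.0/267 = 0.2921 = √(M_X/352.02)
M_X = 352.02 × 0.2921² = 352.02 × 0.08534 = 30.0 g/mol

30.0 g/mol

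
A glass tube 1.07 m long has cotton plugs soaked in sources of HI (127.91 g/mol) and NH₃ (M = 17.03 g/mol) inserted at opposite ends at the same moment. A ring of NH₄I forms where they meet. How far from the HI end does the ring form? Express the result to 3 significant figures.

Distances travelled in equal time are proportional to diffusion rates, so d_HI/d_NH₃ = √(M_NH₃/M_HI) = √(17.03/127.91) = 0.3649.
With d_HI + d_NH₃ = 1.07 m, d_NH₃ = 1.07/(1 + 0.3649) = 0.7839 m.
d_HI = 1.07 − 0.7839 = 0.286 m.

0.286 m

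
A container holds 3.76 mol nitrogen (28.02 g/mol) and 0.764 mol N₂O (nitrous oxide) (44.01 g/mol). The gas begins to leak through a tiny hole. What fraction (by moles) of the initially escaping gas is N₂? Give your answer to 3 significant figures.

0.860

Each component's effusion rate ∝ (its partial pressure)·(1/√M) ∝ n_i/√M_i.
So x_N₂ in the escaping gas = (n_N₂/√M_N₂) / Σ(n_i/√M_i)
= (3.76/√28.02) / (3.76/√28.02 + 0.764/√44.01) = 0.7103/(0.7103 + 0.1152) = 0.860.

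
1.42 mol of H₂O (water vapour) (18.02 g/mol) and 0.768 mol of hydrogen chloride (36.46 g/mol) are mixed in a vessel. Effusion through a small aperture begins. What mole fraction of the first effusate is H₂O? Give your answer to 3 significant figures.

0.725

Effusion rate of each component ∝ n_i/√M_i (partial pressure × 1/√M).
x_H₂O(eff) = (n_H₂O/√M_H₂O) / (n_H₂O/√M_H₂O + n_HCl/√M_HCl)
= (1.42/√18.02) / (1.42/√18.02 + 0.768/√36.46) = 0.3345/(0.3345 + 0.1272) = 0.725.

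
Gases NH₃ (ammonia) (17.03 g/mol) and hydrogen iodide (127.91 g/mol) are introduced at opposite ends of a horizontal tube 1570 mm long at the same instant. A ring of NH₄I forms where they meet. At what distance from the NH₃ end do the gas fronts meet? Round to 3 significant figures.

1150 mm

Distances travelled in equal time are proportional to diffusion rates, so d_NH₃/d_HI = √(M_HI/M_NH₃) = √(127.91/17.03) = 2.741.
With d_NH₃ + d_HI = 1570 mm, d_HI = 1570/(1 + 2.741) = 419.7 mm.
d_NH₃ = 1570 − 419.7 = 1150 mm.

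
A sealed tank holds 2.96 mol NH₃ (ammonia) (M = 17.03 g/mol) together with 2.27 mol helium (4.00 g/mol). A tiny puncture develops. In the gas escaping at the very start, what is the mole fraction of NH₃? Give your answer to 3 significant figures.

The effusion rate of species i is ∝ p_i/√M_i ∝ n_i/√M_i.
x_NH₃(eff) = (n_NH₃/√M_NH₃) / (n_NH₃/√M_NH₃ + n_He/√M_He)
= (2.96/√17.03) / (2.96/√17.03 + 2.27/√4.00) = 0.7173/(0.7173 + 1.135) = 0.387.

0.387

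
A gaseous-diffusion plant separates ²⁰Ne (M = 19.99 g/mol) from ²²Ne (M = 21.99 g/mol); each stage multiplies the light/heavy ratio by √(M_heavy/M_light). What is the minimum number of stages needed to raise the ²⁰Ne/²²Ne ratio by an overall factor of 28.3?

Per stage α = (21.99/19.99)^(1/2) = 1.10005^0.5, giving ln α = 0.04768.
Need α^N ≥ 28.3 ⇒ N ≥ ln(28.3) / ln α = 3.343 / 0.04768 = 70.11.
Rounding up, N = 71 stages.

71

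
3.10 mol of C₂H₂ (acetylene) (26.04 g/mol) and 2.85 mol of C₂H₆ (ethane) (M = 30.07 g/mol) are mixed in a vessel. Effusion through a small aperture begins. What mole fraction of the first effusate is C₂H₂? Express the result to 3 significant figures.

Effusion rate of each component ∝ n_i/√M_i (partial pressure × 1/√M).
So x_C₂H₂ in the escaping gas = (n_C₂H₂/√M_C₂H₂) / Σ(n_i/√M_i)
= (3.10/√26.04) / (3.10/√26.04 + 2.85/√30.07) = 0.6075/(0.6075 + 0.5197) = 0.539.

0.539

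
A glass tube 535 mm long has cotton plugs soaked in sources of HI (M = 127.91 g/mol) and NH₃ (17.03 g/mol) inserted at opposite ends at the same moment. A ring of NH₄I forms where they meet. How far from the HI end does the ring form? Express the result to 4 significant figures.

The fronts meet when d_HI + d_NH₃ = L with d_HI/d_NH₃ = √(M_NH₃/M_HI) (Graham's law). Here √(M_NH₃/M_HI) = √(17.03/127.91) = 0.3649.
With d_HI + d_NH₃ = 535 mm, d_NH₃ = 535/(1 + 0.3649) = 392.0 mm.
d_HI = 535 − 392.0 = 143.0 mm.

143.0 mm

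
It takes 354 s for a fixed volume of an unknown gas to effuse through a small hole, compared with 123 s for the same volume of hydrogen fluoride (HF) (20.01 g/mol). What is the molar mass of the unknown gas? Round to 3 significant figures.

166 g/mol

Graham's law gives t_X/t_HF = √(M_X/M_HF).
354/123 = 2.878 = √(M_X/20.01)
M_X = 20.01 × 2.878² = 20.01 × 8.283 = 166 g/mol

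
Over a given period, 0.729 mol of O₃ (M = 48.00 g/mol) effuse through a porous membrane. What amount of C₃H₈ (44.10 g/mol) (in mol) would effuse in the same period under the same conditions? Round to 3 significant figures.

0.761 mol

From Graham's law, rate_C₃H₈/rate_O₃ = √(M_O₃/M_C₃H₈) = √(48.00/44.10) = √1.088 = 1.043.
So the amount for C₃H₈ is 0.729 × 1.043 = 0.761 mol.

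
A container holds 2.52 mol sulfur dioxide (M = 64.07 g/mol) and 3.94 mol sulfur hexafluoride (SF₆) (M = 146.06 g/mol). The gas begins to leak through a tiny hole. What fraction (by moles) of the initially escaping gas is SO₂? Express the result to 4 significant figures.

Each component's effusion rate ∝ (its partial pressure)·(1/√M) ∝ n_i/√M_i.
x_SO₂(eff) = (n_SO₂/√M_SO₂) / (n_SO₂/√M_SO₂ + n_SF₆/√M_SF₆)
= (2.52/√64.07) / (2.52/√64.07 + 3.94/√146.06) = 0.3148/(0.3148 + 0.3260) = 0.4913.

0.4913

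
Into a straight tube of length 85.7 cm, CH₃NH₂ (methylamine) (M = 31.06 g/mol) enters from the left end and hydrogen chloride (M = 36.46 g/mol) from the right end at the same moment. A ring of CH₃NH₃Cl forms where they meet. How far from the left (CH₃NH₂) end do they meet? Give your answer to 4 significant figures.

44.57 cm

Graham's law gives d_CH₃NH₂/d_HCl = rate_CH₃NH₂/rate_HCl = √(M_HCl/M_CH₃NH₂) = √(36.46/31.06) = 1.083.
With d_CH₃NH₂ + d_HCl = 85.7 cm, d_HCl = 85.7/(1 + 1.083) = 41.13 cm.
d_CH₃NH₂ = 85.7 − 41.13 = 44.57 cm.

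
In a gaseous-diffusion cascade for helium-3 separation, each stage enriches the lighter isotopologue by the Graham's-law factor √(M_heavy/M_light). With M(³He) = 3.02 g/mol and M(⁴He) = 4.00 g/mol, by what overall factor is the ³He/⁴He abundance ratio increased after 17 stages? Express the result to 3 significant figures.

10.9

Each stage multiplies the ratio by α = √(4.00/3.02), so after 17 stages the overall factor is α^17 = (4.00/3.02)^(17/2).
= 1.32450^(17/2) = 10.9.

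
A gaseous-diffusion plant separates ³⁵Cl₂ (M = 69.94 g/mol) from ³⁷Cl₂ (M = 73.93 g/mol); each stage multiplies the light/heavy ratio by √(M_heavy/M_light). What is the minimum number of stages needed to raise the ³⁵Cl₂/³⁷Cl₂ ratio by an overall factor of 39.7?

With α = √(73.93/69.94) per stage, ln α = ½ ln(1.05705) = 0.02774.
Need α^N ≥ 39.7 ⇒ N ≥ ln(39.7) / ln α = 3.681 / 0.02774 = 132.71.
Rounding up, N = 133 stages.

133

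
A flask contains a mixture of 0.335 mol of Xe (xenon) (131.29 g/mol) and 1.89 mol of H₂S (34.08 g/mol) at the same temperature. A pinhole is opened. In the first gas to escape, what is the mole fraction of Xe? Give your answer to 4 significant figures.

Effusion rate of each component ∝ n_i/√M_i (partial pressure × 1/√M).
x_Xe(eff) = (n_Xe/√M_Xe) / (n_Xe/√M_Xe + n_H₂S/√M_H₂S)
= (0.335/√131.29) / (0.335/√131.29 + 1.89/√34.08) = 0.02924/(0.02924 + 0.3238) = 0.08283.

0.08283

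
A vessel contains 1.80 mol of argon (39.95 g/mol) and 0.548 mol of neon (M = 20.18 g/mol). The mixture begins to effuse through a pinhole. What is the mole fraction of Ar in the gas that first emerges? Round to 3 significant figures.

0.700

The effusion rate of species i is ∝ p_i/√M_i ∝ n_i/√M_i.
So x_Ar in the escaping gas = (n_Ar/√M_Ar) / Σ(n_i/√M_i)
= (1.80/√39.95) / (1.80/√39.95 + 0.548/√20.18) = 0.2848/(0.2848 + 0.1220) = 0.700.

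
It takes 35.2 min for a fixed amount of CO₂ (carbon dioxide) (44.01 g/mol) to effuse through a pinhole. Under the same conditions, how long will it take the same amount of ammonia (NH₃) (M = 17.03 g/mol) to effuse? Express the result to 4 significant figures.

21.90 min

Graham's law gives t_NH₃/t_CO₂ = √(M_NH₃/M_CO₂) = √(17.03/44.01) = √0.3870 = 0.6221.
So the time for NH₃ is 35.2 × 0.6221 = 21.90 min.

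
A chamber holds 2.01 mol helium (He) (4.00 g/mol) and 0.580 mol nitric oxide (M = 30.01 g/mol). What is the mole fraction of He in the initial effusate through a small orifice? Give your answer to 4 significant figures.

The effusion rate of species i is ∝ p_i/√M_i ∝ n_i/√M_i.
x_He(eff) = (n_He/√M_He) / (n_He/√M_He + n_NO/√M_NO)
= (2.01/√4.00) / (2.01/√4.00 + 0.580/√30.01) = 1.005/(1.005 + 0.1059) = 0.9047.

0.9047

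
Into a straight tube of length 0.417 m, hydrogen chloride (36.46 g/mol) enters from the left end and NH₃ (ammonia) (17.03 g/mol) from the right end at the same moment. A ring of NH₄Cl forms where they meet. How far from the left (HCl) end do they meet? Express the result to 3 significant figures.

0.169 m

In equal time, each gas travels a distance ∝ its rate ∝ 1/√M, so d_HCl/d_NH₃ = √(M_NH₃/M_HCl) = √(17.03/36.46) = 0.6834.
With d_HCl + d_NH₃ = 0.417 m, d_NH₃ = 0.417/(1 + 0.6834) = 0.2477 m.
d_HCl = 0.417 − 0.2477 = 0.169 m.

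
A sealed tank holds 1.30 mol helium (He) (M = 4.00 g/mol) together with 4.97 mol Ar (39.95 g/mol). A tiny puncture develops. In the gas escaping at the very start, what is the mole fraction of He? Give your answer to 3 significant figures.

Effusion rate of each component ∝ n_i/√M_i (partial pressure × 1/√M).
So x_He in the escaping gas = (n_He/√M_He) / Σ(n_i/√M_i)
= (1.30/√4.00) / (1.30/√4.00 + 4.97/√39.95) = 0.6500/(0.6500 + 0.7863) = 0.453.

0.453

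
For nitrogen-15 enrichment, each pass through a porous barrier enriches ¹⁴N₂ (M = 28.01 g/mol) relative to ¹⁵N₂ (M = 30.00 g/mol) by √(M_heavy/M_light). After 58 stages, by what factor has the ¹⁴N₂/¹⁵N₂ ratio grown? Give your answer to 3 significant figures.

7.32

Overall factor = α^58 with α = √(30.00/28.01), i.e. (30.00/28.01)^(58/2).
= 1.07105^29 = 7.32.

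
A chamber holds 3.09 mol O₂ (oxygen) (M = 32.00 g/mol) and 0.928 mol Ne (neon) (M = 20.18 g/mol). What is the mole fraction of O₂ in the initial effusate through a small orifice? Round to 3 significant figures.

0.726

The effusion rate of species i is ∝ p_i/√M_i ∝ n_i/√M_i.
Mole fraction of O₂ in the effusate = (n_O₂/√M_O₂) / (n_O₂/√M_O₂ + n_Ne/√M_Ne)
= (3.09/√32.00) / (3.09/√32.00 + 0.928/√20.18) = 0.5462/(0.5462 + 0.2066) = 0.726.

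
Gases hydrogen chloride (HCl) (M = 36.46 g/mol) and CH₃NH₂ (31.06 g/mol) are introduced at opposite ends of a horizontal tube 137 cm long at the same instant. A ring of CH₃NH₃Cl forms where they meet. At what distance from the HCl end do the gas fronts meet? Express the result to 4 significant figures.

In equal time, each gas travels a distance ∝ its rate ∝ 1/√M, so d_HCl/d_CH₃NH₂ = √(M_CH₃NH₂/M_HCl) = √(31.06/36.46) = 0.9230.
With d_HCl + d_CH₃NH₂ = 137 cm, d_CH₃NH₂ = 137/(1 + 0.9230) = 71.24 cm.
d_HCl = 137 − 71.24 = 65.76 cm.

65.76 cm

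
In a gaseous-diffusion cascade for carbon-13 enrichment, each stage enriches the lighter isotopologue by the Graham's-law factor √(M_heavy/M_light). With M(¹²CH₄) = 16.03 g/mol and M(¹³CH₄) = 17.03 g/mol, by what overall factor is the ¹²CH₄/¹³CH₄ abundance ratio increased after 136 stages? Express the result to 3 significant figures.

After 136 stages the ratio has grown by (√(17.03/16.03))^136 = (17.03/16.03)^(136/2).
= 1.06238^68 = 61.3.

61.3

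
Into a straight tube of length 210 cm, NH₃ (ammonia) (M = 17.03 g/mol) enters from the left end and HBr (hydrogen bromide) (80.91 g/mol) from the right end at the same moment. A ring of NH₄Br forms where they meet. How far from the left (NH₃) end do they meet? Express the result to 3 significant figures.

144 cm

Graham's law gives d_NH₃/d_HBr = rate_NH₃/rate_HBr = √(M_HBr/M_NH₃) = √(80.91/17.03) = 2.180.
With d_NH₃ + d_HBr = 210 cm, d_HBr = 210/(1 + 2.180) = 66.04 cm.
d_NH₃ = 210 − 66.04 = 144 cm.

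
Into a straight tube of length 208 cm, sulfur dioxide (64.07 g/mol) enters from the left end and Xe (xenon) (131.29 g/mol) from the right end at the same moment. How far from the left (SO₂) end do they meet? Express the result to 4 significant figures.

122.5 cm

Graham's law gives d_SO₂/d_Xe = rate_SO₂/rate_Xe = √(M_Xe/M_SO₂) = √(131.29/64.07) = 1.431.
With d_SO₂ + d_Xe = 208 cm, d_Xe = 208/(1 + 1.431) = 85.54 cm.
d_SO₂ = 208 − 85.54 = 122.5 cm.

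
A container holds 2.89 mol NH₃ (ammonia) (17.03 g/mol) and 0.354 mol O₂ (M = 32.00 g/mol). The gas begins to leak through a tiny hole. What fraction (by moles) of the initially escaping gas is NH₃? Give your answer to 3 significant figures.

Rate_i ∝ x_i/√M_i (Graham's law weighted by mole fraction), so the effusate composition follows n_i/√M_i.
So x_NH₃ in the escaping gas = (n_NH₃/√M_NH₃) / Σ(n_i/√M_i)
= (2.89/√17.03) / (2.89/√17.03 + 0.354/√32.00) = 0.7003/(0.7003 + 0.06258) = 0.918.

0.918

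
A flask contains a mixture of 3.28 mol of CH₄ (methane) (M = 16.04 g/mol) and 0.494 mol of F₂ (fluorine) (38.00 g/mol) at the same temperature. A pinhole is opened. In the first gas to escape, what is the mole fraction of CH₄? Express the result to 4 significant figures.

Each component's effusion rate ∝ (its partial pressure)·(1/√M) ∝ n_i/√M_i.
x_CH₄(eff) = (n_CH₄/√M_CH₄) / (n_CH₄/√M_CH₄ + n_F₂/√M_F₂)
= (3.28/√16.04) / (3.28/√16.04 + 0.494/√38.00) = 0.8190/(0.8190 + 0.08014) = 0.9109.

0.9109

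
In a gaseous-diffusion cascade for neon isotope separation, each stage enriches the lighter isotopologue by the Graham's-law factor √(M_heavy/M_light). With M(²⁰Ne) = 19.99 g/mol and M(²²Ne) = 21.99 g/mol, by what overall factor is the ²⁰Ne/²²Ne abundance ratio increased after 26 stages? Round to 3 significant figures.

3.45

Each stage multiplies the ratio by α = √(21.99/19.99), so after 26 stages the overall factor is α^26 = (21.99/19.99)^(26/2).
= 1.10005^13 = 3.45.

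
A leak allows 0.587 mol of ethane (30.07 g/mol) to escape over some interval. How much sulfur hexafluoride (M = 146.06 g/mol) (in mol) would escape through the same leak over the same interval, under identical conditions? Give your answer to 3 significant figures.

By Graham's law, rate_SF₆/rate_C₂H₆ = √(M_C₂H₆/M_SF₆) = √(30.07/146.06) = √0.2059 = 0.4537.
So the amount for SF₆ is 0.587 × 0.4537 = 0.266 mol.

0.266 mol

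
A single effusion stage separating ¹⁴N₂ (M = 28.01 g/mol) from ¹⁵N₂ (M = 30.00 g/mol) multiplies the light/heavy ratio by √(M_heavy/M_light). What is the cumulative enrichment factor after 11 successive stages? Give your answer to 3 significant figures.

1.46

The single-stage factor is √(M_heavy/M_light), so 11 stages give [√(30.00/28.01)]^11 = (30.00/28.01)^(11/2).
= 1.07105^(11/2) = 1.46.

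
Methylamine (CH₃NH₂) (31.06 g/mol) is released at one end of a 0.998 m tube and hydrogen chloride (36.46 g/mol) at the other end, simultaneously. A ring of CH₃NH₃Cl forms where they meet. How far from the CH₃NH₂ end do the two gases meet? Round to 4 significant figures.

In equal time, each gas travels a distance ∝ its rate ∝ 1/√M, so d_CH₃NH₂/d_HCl = √(M_HCl/M_CH₃NH₂) = √(36.46/31.06) = 1.083.
With d_CH₃NH₂ + d_HCl = 0.998 m, d_HCl = 0.998/(1 + 1.083) = 0.4790 m.
d_CH₃NH₂ = 0.998 − 0.4790 = 0.5190 m.

0.5190 m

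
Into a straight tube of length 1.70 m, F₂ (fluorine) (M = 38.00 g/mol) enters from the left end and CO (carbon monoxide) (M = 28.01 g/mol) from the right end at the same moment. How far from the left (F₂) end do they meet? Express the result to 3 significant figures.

Graham's law gives d_F₂/d_CO = rate_F₂/rate_CO = √(M_CO/M_F₂) = √(28.01/38.00) = 0.8585.
With d_F₂ + d_CO = 1.70 m, d_CO = 1.70/(1 + 0.8585) = 0.9147 m.
d_F₂ = 1.70 − 0.9147 = 0.785 m.

0.785 m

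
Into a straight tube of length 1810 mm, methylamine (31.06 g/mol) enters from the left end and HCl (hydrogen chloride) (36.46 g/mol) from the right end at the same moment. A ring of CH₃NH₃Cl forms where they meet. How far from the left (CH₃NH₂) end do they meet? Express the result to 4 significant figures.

In equal time, each gas travels a distance ∝ its rate ∝ 1/√M, so d_CH₃NH₂/d_HCl = √(M_HCl/M_CH₃NH₂) = √(36.46/31.06) = 1.083.
With d_CH₃NH₂ + d_HCl = 1810 mm, d_HCl = 1810/(1 + 1.083) = 868.8 mm.
d_CH₃NH₂ = 1810 − 868.8 = 941.2 mm.

941.2 mm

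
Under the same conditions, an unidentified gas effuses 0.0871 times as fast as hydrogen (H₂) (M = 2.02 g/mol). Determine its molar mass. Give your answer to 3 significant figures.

266 g/mol

Since effusion rate ∝ 1/√M, rate_X/rate_H₂ = √(M_H₂/M_X).
0.0871 = √(2.02/M_X)
M_X = 2.02 / 0.0871² = 2.02 / 0.007586 = 266 g/mol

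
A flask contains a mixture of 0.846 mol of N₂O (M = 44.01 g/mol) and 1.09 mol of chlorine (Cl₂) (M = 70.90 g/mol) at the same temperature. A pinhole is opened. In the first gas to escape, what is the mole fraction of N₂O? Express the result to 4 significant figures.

The effusion rate of species i is ∝ p_i/√M_i ∝ n_i/√M_i.
So x_N₂O in the escaping gas = (n_N₂O/√M_N₂O) / Σ(n_i/√M_i)
= (0.846/√44.01) / (0.846/√44.01 + 1.09/√70.90) = 0.1275/(0.1275 + 0.1295) = 0.4963.

0.4963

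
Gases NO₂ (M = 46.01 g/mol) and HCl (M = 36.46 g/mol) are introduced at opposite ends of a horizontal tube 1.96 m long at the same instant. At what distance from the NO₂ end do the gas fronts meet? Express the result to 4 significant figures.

In equal time, each gas travels a distance ∝ its rate ∝ 1/√M, so d_NO₂/d_HCl = √(M_HCl/M_NO₂) = √(36.46/46.01) = 0.8902.
With d_NO₂ + d_HCl = 1.96 m, d_HCl = 1.96/(1 + 0.8902) = 1.037 m.
d_NO₂ = 1.96 − 1.037 = 0.9231 m.

0.9231 m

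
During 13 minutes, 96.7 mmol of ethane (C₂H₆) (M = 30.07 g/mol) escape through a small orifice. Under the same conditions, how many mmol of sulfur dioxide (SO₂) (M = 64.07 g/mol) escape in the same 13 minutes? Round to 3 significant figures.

66.2 mmol

From Graham's law, rate_SO₂/rate_C₂H₆ = √(M_C₂H₆/M_SO₂) = √(30.07/64.07) = √0.4693 = 0.6851.
So the amount for SO₂ is 96.7 × 0.6851 = 66.2 mmol.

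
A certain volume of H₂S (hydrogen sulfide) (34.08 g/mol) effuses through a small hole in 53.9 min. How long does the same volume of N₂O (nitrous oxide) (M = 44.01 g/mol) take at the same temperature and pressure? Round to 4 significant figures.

Using Graham's law: t_N₂O/t_H₂S = √(M_N₂O/M_H₂S) = √(44.01/34.08) = √1.291 = 1.136.
So the time for N₂O is 53.9 × 1.136 = 61.25 min.

61.25 min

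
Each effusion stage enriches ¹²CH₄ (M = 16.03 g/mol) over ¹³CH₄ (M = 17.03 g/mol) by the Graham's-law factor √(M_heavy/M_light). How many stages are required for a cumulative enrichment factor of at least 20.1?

100

With α = √(17.03/16.03) per stage, ln α = ½ ln(1.06238) = 0.03026.
Need α^N ≥ 20.1 ⇒ N ≥ ln(20.1) / ln α = 3.001 / 0.03026 = 99.17.
Rounding up, N = 100 stages.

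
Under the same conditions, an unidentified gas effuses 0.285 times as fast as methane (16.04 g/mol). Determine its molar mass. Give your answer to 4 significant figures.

Using Graham's law: rate_X/rate_CH₄ = √(M_CH₄/M_X).
0.285 = √(16.04/M_X)
M_X = 16.04 / 0.285² = 16.04 / 0.08122 = 197.5 g/mol

197.5 g/mol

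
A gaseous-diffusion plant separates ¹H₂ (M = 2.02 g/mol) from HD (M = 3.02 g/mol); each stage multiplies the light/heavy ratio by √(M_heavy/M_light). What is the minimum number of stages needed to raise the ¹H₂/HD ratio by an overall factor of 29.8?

Per stage α = (3.02/2.02)^(1/2) = 1.49505^0.5, giving ln α = 0.2011.
Need α^N ≥ 29.8 ⇒ N ≥ ln(29.8) / ln α = 3.395 / 0.2011 = 16.88.
Minimum whole number of stages: N = 17.

17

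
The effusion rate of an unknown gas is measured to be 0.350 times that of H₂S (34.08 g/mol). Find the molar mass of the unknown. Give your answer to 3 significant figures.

Using Graham's law: rate_X/rate_H₂S = √(M_H₂S/M_X).
0.350 = √(34.08/M_X)
M_X = 34.08 / 0.350² = 34.08 / 0.1225 = 278 g/mol

278 g/mol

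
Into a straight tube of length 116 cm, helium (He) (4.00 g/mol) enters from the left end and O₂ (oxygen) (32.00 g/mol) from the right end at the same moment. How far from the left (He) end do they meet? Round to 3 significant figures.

In equal time, each gas travels a distance ∝ its rate ∝ 1/√M, so d_He/d_O₂ = √(M_O₂/M_He) = √(32.00/4.00) = 2.828.
With d_He + d_O₂ = 116 cm, d_O₂ = 116/(1 + 2.828) = 30.30 cm.
d_He = 116 − 30.30 = 85.7 cm.

85.7 cm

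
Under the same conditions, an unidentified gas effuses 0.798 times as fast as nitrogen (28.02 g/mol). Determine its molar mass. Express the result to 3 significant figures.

44.0 g/mol

Since effusion rate ∝ 1/√M, rate_X/rate_N₂ = √(M_N₂/M_X).
0.798 = √(28.02/M_X)
M_X = 28.02 / 0.798² = 28.02 / 0.6368 = 44.0 g/mol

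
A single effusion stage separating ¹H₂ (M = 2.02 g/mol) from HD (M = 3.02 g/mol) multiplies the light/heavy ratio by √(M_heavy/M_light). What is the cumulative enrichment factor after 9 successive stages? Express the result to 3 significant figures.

After 9 stages the ratio has grown by (√(3.02/2.02))^9 = (3.02/2.02)^(9/2).
= 1.49505^(9/2) = 6.11.

6.11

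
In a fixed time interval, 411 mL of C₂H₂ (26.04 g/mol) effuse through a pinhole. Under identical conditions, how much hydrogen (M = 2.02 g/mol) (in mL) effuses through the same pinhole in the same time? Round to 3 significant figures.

1480 mL

Graham's law gives rate_H₂/rate_C₂H₂ = √(M_C₂H₂/M_H₂) = √(26.04/2.02) = √12.89 = 3.590.
So the volume for H₂ is 411 × 3.590 = 1480 mL.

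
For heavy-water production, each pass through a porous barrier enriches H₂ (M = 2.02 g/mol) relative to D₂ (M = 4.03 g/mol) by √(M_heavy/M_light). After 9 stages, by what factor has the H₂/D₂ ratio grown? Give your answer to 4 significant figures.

22.38

After 9 stages the ratio has grown by (√(4.03/2.02))^9 = (4.03/2.02)^(9/2).
= 1.99505^(9/2) = 22.38.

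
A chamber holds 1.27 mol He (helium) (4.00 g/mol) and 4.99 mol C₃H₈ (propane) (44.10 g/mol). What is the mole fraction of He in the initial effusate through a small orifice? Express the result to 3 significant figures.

0.458

Rate_i ∝ x_i/√M_i (Graham's law weighted by mole fraction), so the effusate composition follows n_i/√M_i.
Mole fraction of He in the effusate = (n_He/√M_He) / (n_He/√M_He + n_C₃H₈/√M_C₃H₈)
= (1.27/√4.00) / (1.27/√4.00 + 4.99/√44.10) = 0.6350/(0.6350 + 0.7514) = 0.458.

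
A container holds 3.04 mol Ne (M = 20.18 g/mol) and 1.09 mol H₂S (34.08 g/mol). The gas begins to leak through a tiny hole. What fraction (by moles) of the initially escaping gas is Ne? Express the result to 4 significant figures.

0.7838

Rate_i ∝ x_i/√M_i (Graham's law weighted by mole fraction), so the effusate composition follows n_i/√M_i.
x_Ne(eff) = (n_Ne/√M_Ne) / (n_Ne/√M_Ne + n_H₂S/√M_H₂S)
= (3.04/√20.18) / (3.04/√20.18 + 1.09/√34.08) = 0.6767/(0.6767 + 0.1867) = 0.7838.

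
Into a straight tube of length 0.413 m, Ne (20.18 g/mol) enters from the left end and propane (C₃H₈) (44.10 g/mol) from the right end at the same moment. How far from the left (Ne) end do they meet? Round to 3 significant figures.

In equal time, each gas travels a distance ∝ its rate ∝ 1/√M, so d_Ne/d_C₃H₈ = √(M_C₃H₈/M_Ne) = √(44.10/20.18) = 1.478.
With d_Ne + d_C₃H₈ = 0.413 m, d_C₃H₈ = 0.413/(1 + 1.478) = 0.1666 m.
d_Ne = 0.413 − 0.1666 = 0.246 m.

0.246 m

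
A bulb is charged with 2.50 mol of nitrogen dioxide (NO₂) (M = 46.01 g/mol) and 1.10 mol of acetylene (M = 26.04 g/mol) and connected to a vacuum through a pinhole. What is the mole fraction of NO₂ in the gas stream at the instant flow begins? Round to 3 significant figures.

0.631

Effusion rate of each component ∝ n_i/√M_i (partial pressure × 1/√M).
x_NO₂(eff) = (n_NO₂/√M_NO₂) / (n_NO₂/√M_NO₂ + n_C₂H₂/√M_C₂H₂)
= (2.50/√46.01) / (2.50/√46.01 + 1.10/√26.04) = 0.3686/(0.3686 + 0.2156) = 0.631.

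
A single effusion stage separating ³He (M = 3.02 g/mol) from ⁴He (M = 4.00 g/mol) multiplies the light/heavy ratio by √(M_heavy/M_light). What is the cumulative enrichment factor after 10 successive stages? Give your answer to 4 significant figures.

4.076

Each stage multiplies the ratio by α = √(4.00/3.02), so after 10 stages the overall factor is α^10 = (4.00/3.02)^(10/2).
= 1.32450^5 = 4.076.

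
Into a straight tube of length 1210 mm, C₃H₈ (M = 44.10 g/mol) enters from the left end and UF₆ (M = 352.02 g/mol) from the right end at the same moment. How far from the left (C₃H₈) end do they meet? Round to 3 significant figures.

894 mm

The fronts meet when d_C₃H₈ + d_UF₆ = L with d_C₃H₈/d_UF₆ = √(M_UF₆/M_C₃H₈) (Graham's law). Here √(M_UF₆/M_C₃H₈) = √(352.02/44.10) = 2.825.
With d_C₃H₈ + d_UF₆ = 1210 mm, d_UF₆ = 1210/(1 + 2.825) = 316.3 mm.
d_C₃H₈ = 1210 − 316.3 = 894 mm.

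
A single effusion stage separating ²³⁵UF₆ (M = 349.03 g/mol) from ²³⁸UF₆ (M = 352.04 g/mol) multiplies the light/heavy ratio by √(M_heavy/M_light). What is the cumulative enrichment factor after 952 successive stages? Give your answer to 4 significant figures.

Overall factor = α^952 with α = √(352.04/349.03), i.e. (352.04/349.03)^(952/2).
= 1.00862^476 = 59.58.

59.58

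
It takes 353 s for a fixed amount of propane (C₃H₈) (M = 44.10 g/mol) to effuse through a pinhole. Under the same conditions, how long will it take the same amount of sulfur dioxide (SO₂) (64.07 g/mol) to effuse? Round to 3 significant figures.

Using Graham's law: t_SO₂/t_C₃H₈ = √(M_SO₂/M_C₃H₈) = √(64.07/44.10) = √1.453 = 1.205.
So the time for SO₂ is 353 × 1.205 = 425 s.

425 s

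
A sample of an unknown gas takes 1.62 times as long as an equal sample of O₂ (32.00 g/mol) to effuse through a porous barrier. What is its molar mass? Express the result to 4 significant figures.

Using Graham's law: t_X/t_O₂ = √(M_X/M_O₂).
1.62 = √(M_X/32.00)
M_X = 32.00 × 1.62² = 32.00 × 2.624 = 83.98 g/mol

83.98 g/mol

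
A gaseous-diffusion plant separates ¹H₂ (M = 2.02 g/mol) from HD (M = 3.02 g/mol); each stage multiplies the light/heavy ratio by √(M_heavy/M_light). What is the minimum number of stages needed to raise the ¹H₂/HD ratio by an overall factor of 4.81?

With α = √(3.02/2.02) per stage, ln α = ½ ln(1.49505) = 0.2011.
Need α^N ≥ 4.81 ⇒ N ≥ ln(4.81) / ln α = 1.571 / 0.2011 = 7.81.
Rounding up, N = 8 stages.

8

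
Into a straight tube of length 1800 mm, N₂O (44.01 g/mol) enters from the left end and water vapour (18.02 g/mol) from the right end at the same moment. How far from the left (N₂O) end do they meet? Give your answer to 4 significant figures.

In equal time, each gas travels a distance ∝ its rate ∝ 1/√M, so d_N₂O/d_H₂O = √(M_H₂O/M_N₂O) = √(18.02/44.01) = 0.6399.
With d_N₂O + d_H₂O = 1800 mm, d_H₂O = 1800/(1 + 0.6399) = 1098 mm.
d_N₂O = 1800 − 1098 = 702.4 mm.

702.4 mm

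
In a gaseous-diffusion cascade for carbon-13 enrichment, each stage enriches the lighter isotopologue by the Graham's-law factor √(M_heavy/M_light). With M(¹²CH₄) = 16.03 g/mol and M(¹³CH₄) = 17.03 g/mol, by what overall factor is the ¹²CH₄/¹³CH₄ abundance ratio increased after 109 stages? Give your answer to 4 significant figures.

Overall factor = α^109 with α = √(17.03/16.03), i.e. (17.03/16.03)^(109/2).
= 1.06238^(109/2) = 27.06.

27.06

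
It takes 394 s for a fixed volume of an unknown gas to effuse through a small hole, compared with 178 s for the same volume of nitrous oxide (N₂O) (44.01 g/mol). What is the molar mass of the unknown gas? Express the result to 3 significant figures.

216 g/mol

Using Graham's law: t_X/t_N₂O = √(M_X/M_N₂O).
394/178 = 2.213 = √(M_X/44.01)
M_X = 44.01 × 2.213² = 44.01 × 4.900 = 216 g/mol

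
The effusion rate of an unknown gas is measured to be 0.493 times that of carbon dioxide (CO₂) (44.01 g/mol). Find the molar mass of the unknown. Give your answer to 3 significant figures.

181 g/mol

Graham's law gives rate_X/rate_CO₂ = √(M_CO₂/M_X).
0.493 = √(44.01/M_X)
M_X = 44.01 / 0.493² = 44.01 / 0.2430 = 181 g/mol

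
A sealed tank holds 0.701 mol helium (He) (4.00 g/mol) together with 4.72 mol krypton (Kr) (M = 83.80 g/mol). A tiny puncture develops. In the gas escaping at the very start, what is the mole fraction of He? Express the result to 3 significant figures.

Each component's effusion rate ∝ (its partial pressure)·(1/√M) ∝ n_i/√M_i.
x_He(eff) = (n_He/√M_He) / (n_He/√M_He + n_Kr/√M_Kr)
= (0.701/√4.00) / (0.701/√4.00 + 4.72/√83.80) = 0.3505/(0.3505 + 0.5156) = 0.405.

0.405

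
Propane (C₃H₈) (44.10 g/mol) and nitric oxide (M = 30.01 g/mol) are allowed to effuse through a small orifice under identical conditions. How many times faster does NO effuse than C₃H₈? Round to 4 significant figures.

1.212

Using Graham's law: rate_NO/rate_C₃H₈ = √(M_C₃H₈/M_NO) = √(44.10/30.01) = √1.470 = 1.212.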